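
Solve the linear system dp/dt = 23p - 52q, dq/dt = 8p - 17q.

p(t) = -3c_1e^(3t)sin(4t) + 2c_1e^(3t)cos(4t) + 2c_2e^(3t)sin(4t) + 3c_2e^(3t)cos(4t), q(t) = -c_1e^(3t)sin(4t) + c_1e^(3t)cos(4t) + c_2e^(3t)sin(4t) + c_2e^(3t)cos(4t)

Coefficient matrix A = [[23, -52], [8, -17]].
Characteristic polynomial det(A - λI) = λ^2 - 6λ + 25 = 0.
Eigenvalues λ = 3 ± 4i (complex conjugate pair).
For λ=3+4i: an eigenvector is (2,1) - i(-3,-1) = (2 + 3i, 1 + i).
A real fundamental pair from Re and Im of e^((3+4i)t)v: X_1 = e^(3t)(cos(4t)·(2,1) + sin(4t)·(-3,-1)), X_2 = e^(3t)(sin(4t)·(2,1) - cos(4t)·(-3,-1)).
General solution: c_1X_1 + c_2X_2.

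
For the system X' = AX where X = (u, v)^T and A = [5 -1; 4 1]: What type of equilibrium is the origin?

unstable improper node

A = [[5,-1],[4,1]]; det(A-λI) = λ^2 - 6λ + 9.
repeated λ = 3 with a single eigenvector.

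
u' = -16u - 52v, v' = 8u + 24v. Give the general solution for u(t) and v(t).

Coefficient matrix A = [[-16, -52], [8, 24]].
Characteristic polynomial det(A - λI) = λ^2 - 8λ + 32 = 0.
Eigenvalues λ = 4 ± 4i (complex conjugate pair).
For λ=4+4i: an eigenvector is (-3,1) - i(2,-1) = (-3 - 2i, 1 + i).
A real fundamental pair from Re and Im of e^((4+4i)t)v: X_1 = e^(4t)(cos(4t)·(-3,1) + sin(4t)·(2,-1)), X_2 = e^(4t)(sin(4t)·(-3,1) - cos(4t)·(2,-1)).
General solution: K_1X_1 + K_2X_2.

u(t) = 2K_1e^(4t)sin(4t) - 3K_1e^(4t)cos(4t) - 3K_2e^(4t)sin(4t) - 2K_2e^(4t)cos(4t), v(t) = -K_1e^(4t)sin(4t) + K_1e^(4t)cos(4t) + K_2e^(4t)sin(4t) + K_2e^(4t)cos(4t)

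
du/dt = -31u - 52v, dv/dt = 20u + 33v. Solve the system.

Coefficient matrix A = [[-31, -52], [20, 33]].
Characteristic polynomial det(A - λI) = λ^2 - 2λ + 17 = 0.
Eigenvalues λ = 1 ± 4i (complex conjugate pair).
For λ=1+4i: an eigenvector is (2,-1) - i(-3,2) = (2 + 3i, -1 - 2i).
A real fundamental pair from Re and Im of e^((1+4i)t)v: X_1 = e^(t)(cos(4t)·(2,-1) + sin(4t)·(-3,2)), X_2 = e^(t)(sin(4t)·(2,-1) - cos(4t)·(-3,2)).
General solution: K_1X_1 + K_2X_2.

u(t) = -3K_1e^(t)sin(4t) + 2K_1e^(t)cos(4t) + 2K_2e^(t)sin(4t) + 3K_2e^(t)cos(4t), v(t) = 2K_1e^(t)sin(4t) - K_1e^(t)cos(4t) - K_2e^(t)sin(4t) - 2K_2e^(t)cos(4t)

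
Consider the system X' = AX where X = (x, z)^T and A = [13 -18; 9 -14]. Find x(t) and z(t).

x(t) = -2c_1e^(4t) - c_2e^(-5t), z(t) = -c_1e^(4t) - c_2e^(-5t)

Coefficient matrix A = [[13, -18], [9, -14]].
Characteristic polynomial det(A - λI) = λ^2 + λ - 20 = 0.
Eigenvalues λ = 4, -5.
For λ=4: (A-λI) row 1 is [9, -18], so an eigenvector is (-2, -1).
For λ=-5: (A-λI) row 1 is [18, -18], so an eigenvector is (-1, -1).
General solution: c_1e^(4t)(-2,-1) + c_2e^(-5t)(-1,-1).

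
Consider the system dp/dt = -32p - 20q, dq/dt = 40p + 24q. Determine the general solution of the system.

Coefficient matrix A = [[-32, -20], [40, 24]].
Characteristic polynomial det(A - λI) = λ^2 + 8λ + 32 = 0.
Eigenvalues λ = -4 ± 4i (complex conjugate pair).
For λ=-4+4i: an eigenvector is (-2,3) - i(-1,1) = (-2 + i, 3 - i).
A real fundamental pair from Re and Im of e^((-4+4i)t)v: X_1 = e^(-4t)(cos(4t)·(-2,3) + sin(4t)·(-1,1)), X_2 = e^(-4t)(sin(4t)·(-2,3) - cos(4t)·(-1,1)).
General solution: c_1X_1 + c_2X_2.

p(t) = -c_1e^(-4t)sin(4t) - 2c_1e^(-4t)cos(4t) - 2c_2e^(-4t)sin(4t) + c_2e^(-4t)cos(4t), q(t) = c_1e^(-4t)sin(4t) + 3c_1e^(-4t)cos(4t) + 3c_2e^(-4t)sin(4t) - c_2e^(-4t)cos(4t)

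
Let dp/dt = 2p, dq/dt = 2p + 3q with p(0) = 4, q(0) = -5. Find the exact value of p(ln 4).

64

A = [[2,0],[2,3]]; eigenvalues λ = 3, 2.
Eigenvectors: (0,-1) for λ=3, (-1,2) for λ=2.
From the initial condition, c_1 = -3, c_2 = -4.
p(ln 4) = (-3)(4^3)(0) + (-4)(4^2)(-1) = 64.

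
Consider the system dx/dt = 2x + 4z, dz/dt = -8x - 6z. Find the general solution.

Coefficient matrix A = [[2, 4], [-8, -6]].
Characteristic polynomial det(A - λI) = λ^2 + 4λ + 20 = 0.
Eigenvalues λ = -2 ± 4i (complex conjugate pair).
For λ=-2+4i: an eigenvector is (-1,1) - i(0,1) = (-1, 1 - i).
A real fundamental pair from Re and Im of e^((-2+4i)t)v: X_1 = e^(-2t)(cos(4t)·(-1,1) + sin(4t)·(0,1)), X_2 = e^(-2t)(sin(4t)·(-1,1) - cos(4t)·(0,1)).
General solution: C_1X_1 + C_2X_2.

x(t) = -C_1e^(-2t)cos(4t) - C_2e^(-2t)sin(4t), z(t) = C_1e^(-2t)sin(4t) + C_1e^(-2t)cos(4t) + C_2e^(-2t)sin(4t) - C_2e^(-2t)cos(4t)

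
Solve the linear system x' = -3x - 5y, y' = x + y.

Coefficient matrix A = [[-3, -5], [1, 1]].
Characteristic polynomial det(A - λI) = λ^2 + 2λ + 2 = 0.
Eigenvalues λ = -1 ± i (complex conjugate pair).
For λ=-1+i: an eigenvector is (-1,0) - i(2,-1) = (-1 - 2i, 0 + i).
A real fundamental pair from Re and Im of e^((-1+i)t)v: X_1 = e^(-t)(cos(t)·(-1,0) + sin(t)·(2,-1)), X_2 = e^(-t)(sin(t)·(-1,0) - cos(t)·(2,-1)).
General solution: C_1X_1 + C_2X_2.

x(t) = 2C_1e^(-t)sin(t) - C_1e^(-t)cos(t) - C_2e^(-t)sin(t) - 2C_2e^(-t)cos(t), y(t) = -C_1e^(-t)sin(t) + C_2e^(-t)cos(t)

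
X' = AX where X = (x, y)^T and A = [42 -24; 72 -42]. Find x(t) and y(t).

Coefficient matrix A = [[42, -24], [72, -42]].
Characteristic polynomial det(A - λI) = λ^2 - 36 = 0.
Eigenvalues λ = 6, -6.
For λ=6: (A-λI) row 1 is [36, -24], so an eigenvector is (2, 3).
For λ=-6: (A-λI) row 1 is [48, -24], so an eigenvector is (-1, -2).
General solution: c_1e^(6t)(2,3) + c_2e^(-6t)(-1,-2).

x(t) = 2c_1e^(6t) - c_2e^(-6t), y(t) = 3c_1e^(6t) - 2c_2e^(-6t)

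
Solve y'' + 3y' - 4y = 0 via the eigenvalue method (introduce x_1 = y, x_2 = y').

y(t) = C_1e^(-4t) + C_2e^(t)

Let x_1 = y, x_2 = y'. Then x_1' = x_2 and x_2' = 4x_1 - 3x_2.
A = [[0,1],[4,-3]]; det(A-λI) = λ^2 + 3λ - 4.
Eigenvalues λ = -4, 1 with eigenvectors (1,-4), (1,1).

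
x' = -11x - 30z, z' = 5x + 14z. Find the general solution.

x(t) = 2K_1e^(4t) + 3K_2e^(-t), z(t) = -K_1e^(4t) - K_2e^(-t)

Coefficient matrix A = [[-11, -30], [5, 14]].
Characteristic polynomial det(A - λI) = λ^2 - 3λ - 4 = 0.
Eigenvalues λ = 4, -1.
For λ=4: (A-λI) row 1 is [-15, -30], so an eigenvector is (2, -1).
For λ=-1: (A-λI) row 1 is [-10, -30], so an eigenvector is (3, -1).
General solution: K_1e^(4t)(2,-1) + K_2e^(-t)(3,-1).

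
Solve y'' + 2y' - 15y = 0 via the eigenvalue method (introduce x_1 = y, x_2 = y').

Let x_1 = y, x_2 = y'. Then x_1' = x_2 and x_2' = 15x_1 - 2x_2.
A = [[0,1],[15,-2]]; det(A-λI) = λ^2 + 2λ - 15.
Eigenvalues λ = 3, -5 with eigenvectors (1,3), (1,-5).

y(t) = c_1e^(3t) + c_2e^(-5t)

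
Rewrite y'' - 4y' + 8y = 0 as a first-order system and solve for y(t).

y(t) = c_1e^(2t)cos(2t) + c_2e^(2t)sin(2t)

Let x_1 = y, x_2 = y'. Then x_1' = x_2 and x_2' = -8x_1 + 4x_2.
A = [[0,1],[-8,4]]; det(A-λI) = λ^2 - 4λ + 8.
Eigenvalues λ = 2 ± 2i.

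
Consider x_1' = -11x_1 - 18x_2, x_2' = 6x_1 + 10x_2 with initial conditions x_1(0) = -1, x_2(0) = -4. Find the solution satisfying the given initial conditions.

Coefficient matrix A = [[-11, -18], [6, 10]].
Characteristic polynomial det(A - λI) = λ^2 + λ - 2 = 0.
Eigenvalues λ = 1, -2.
For λ=1: (A-λI) row 1 is [-12, -18], so an eigenvector is (-3, 2).
For λ=-2: (A-λI) row 1 is [-9, -18], so an eigenvector is (-2, 1).
General solution: c_1e^(t)(-3,2) + c_2e^(-2t)(-2,1).
Applying x_1(0)=-1, x_2(0)=-4 gives c_1=-9, c_2=14.

x_1(t) = 27e^(t) - 28e^(-2t), x_2(t) = -18e^(t) + 14e^(-2t)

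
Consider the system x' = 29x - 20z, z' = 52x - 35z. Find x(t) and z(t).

x(t) = 2c_1e^(-3t)sin(4t) - c_1e^(-3t)cos(4t) - c_2e^(-3t)sin(4t) - 2c_2e^(-3t)cos(4t), z(t) = 3c_1e^(-3t)sin(4t) - 2c_1e^(-3t)cos(4t) - 2c_2e^(-3t)sin(4t) - 3c_2e^(-3t)cos(4t)

Coefficient matrix A = [[29, -20], [52, -35]].
Characteristic polynomial det(A - λI) = λ^2 + 6λ + 25 = 0.
Eigenvalues λ = -3 ± 4i (complex conjugate pair).
For λ=-3+4i: an eigenvector is (-1,-2) - i(2,3) = (-1 - 2i, -2 - 3i).
A real fundamental pair from Re and Im of e^((-3+4i)t)v: X_1 = e^(-3t)(cos(4t)·(-1,-2) + sin(4t)·(2,3)), X_2 = e^(-3t)(sin(4t)·(-1,-2) - cos(4t)·(2,3)).
General solution: c_1X_1 + c_2X_2.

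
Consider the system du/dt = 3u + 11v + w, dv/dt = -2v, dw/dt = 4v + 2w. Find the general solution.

Coefficient matrix A = [[3, 11, 1], [0, -2, 0], [0, 4, 2]].
det(A - λI) = 0 gives eigenvalues λ = 3, -2, 2.
For λ=3: eigenvector (1,0,0).
For λ=-2: eigenvector (-2,1,-1).
For λ=2: eigenvector (-1,0,1).
General solution: C_1e^(3t)(1,0,0) + C_2e^(-2t)(-2,1,-1) + C_3e^(2t)(-1,0,1).

u(t) = C_1e^(3t) - 2C_2e^(-2t) - C_3e^(2t), v(t) = C_2e^(-2t), w(t) = -C_2e^(-2t) + C_3e^(2t)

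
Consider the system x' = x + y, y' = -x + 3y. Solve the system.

Coefficient matrix A = [[1, 1], [-1, 3]].
Characteristic polynomial det(A - λI) = λ^2 - 4λ + 4 = 0.
Single eigenvalue λ = 2 with algebraic multiplicity 2.
Eigenvector v = (1,1); generalized eigenvector w with (A-λI)w=v is (-2,-1).
General solution: e^(2t)[c_1·v + c_2·(t·v + w)].

x(t) = c_1e^(2t) + c_2te^(2t) - 2c_2e^(2t), y(t) = c_1e^(2t) + c_2te^(2t) - c_2e^(2t)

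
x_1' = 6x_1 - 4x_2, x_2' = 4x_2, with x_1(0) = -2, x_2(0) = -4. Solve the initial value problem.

Coefficient matrix A = [[6, -4], [0, 4]].
Characteristic polynomial det(A - λI) = λ^2 - 10λ + 24 = 0.
Eigenvalues λ = 4, 6.
For λ=4: (A-λI) row 1 is [2, -4], so an eigenvector is (-2, -1).
For λ=6: (A-λI) row 1 is [0, -4], so an eigenvector is (1, 0).
General solution: c_1e^(4t)(-2,-1) + c_2e^(6t)(1,0).
Applying x_1(0)=-2, x_2(0)=-4 gives c_1=4, c_2=6.

x_1(t) = 6e^(6t) - 8e^(4t), x_2(t) = -4e^(4t)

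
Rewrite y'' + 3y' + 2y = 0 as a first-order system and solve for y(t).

Let x_1 = y, x_2 = y'. Then x_1' = x_2 and x_2' = -2x_1 - 3x_2.
A = [[0,1],[-2,-3]]; det(A-λI) = λ^2 + 3λ + 2.
Eigenvalues λ = -2, -1 with eigenvectors (1,-2), (1,-1).

y(t) = c_1e^(-2t) + c_2e^(-t)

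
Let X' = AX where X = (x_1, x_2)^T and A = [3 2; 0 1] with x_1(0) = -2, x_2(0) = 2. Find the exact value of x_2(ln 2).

A = [[3,2],[0,1]]; eigenvalues λ = 1, 3.
Eigenvectors: (1,-1) for λ=1, (1,0) for λ=3.
From the initial condition, c_1 = -2, c_2 = 0.
x_2(ln 2) = (-2)(2^1)(-1) + (0)(2^3)(0) = 4.

4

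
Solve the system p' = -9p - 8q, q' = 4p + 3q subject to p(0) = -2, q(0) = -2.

p(t) = 6e^(-t) - 8e^(-5t), q(t) = -6e^(-t) + 4e^(-5t)

Coefficient matrix A = [[-9, -8], [4, 3]].
Characteristic polynomial det(A - λI) = λ^2 + 6λ + 5 = 0.
Eigenvalues λ = -1, -5.
For λ=-1: (A-λI) row 1 is [-8, -8], so an eigenvector is (1, -1).
For λ=-5: (A-λI) row 1 is [-4, -8], so an eigenvector is (-2, 1).
General solution: C_1e^(-t)(1,-1) + C_2e^(-5t)(-2,1).
Applying p(0)=-2, q(0)=-2 gives C_1=6, C_2=4.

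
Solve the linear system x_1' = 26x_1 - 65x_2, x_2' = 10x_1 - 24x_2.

x_1(t) = -2C_1e^(t)sin(5t) - 3C_1e^(t)cos(5t) - 3C_2e^(t)sin(5t) + 2C_2e^(t)cos(5t), x_2(t) = -C_1e^(t)sin(5t) - C_1e^(t)cos(5t) - C_2e^(t)sin(5t) + C_2e^(t)cos(5t)

Coefficient matrix A = [[26, -65], [10, -24]].
Characteristic polynomial det(A - λI) = λ^2 - 2λ + 26 = 0.
Eigenvalues λ = 1 ± 5i (complex conjugate pair).
For λ=1+5i: an eigenvector is (-3,-1) - i(-2,-1) = (-3 + 2i, -1 + i).
A real fundamental pair from Re and Im of e^((1+5i)t)v: X_1 = e^(t)(cos(5t)·(-3,-1) + sin(5t)·(-2,-1)), X_2 = e^(t)(sin(5t)·(-3,-1) - cos(5t)·(-2,-1)).
General solution: C_1X_1 + C_2X_2.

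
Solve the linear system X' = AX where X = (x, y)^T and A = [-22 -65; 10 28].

Coefficient matrix A = [[-22, -65], [10, 28]].
Characteristic polynomial det(A - λI) = λ^2 - 6λ + 34 = 0.
Eigenvalues λ = 3 ± 5i (complex conjugate pair).
For λ=3+5i: an eigenvector is (-3,1) - i(2,-1) = (-3 - 2i, 1 + i).
A real fundamental pair from Re and Im of e^((3+5i)t)v: X_1 = e^(3t)(cos(5t)·(-3,1) + sin(5t)·(2,-1)), X_2 = e^(3t)(sin(5t)·(-3,1) - cos(5t)·(2,-1)).
General solution: C_1X_1 + C_2X_2.

x(t) = 2C_1e^(3t)sin(5t) - 3C_1e^(3t)cos(5t) - 3C_2e^(3t)sin(5t) - 2C_2e^(3t)cos(5t), y(t) = -C_1e^(3t)sin(5t) + C_1e^(3t)cos(5t) + C_2e^(3t)sin(5t) + C_2e^(3t)cos(5t)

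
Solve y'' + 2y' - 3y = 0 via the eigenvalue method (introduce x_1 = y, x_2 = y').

y(t) = K_1e^(-3t) + K_2e^(t)

Let x_1 = y, x_2 = y'. Then x_1' = x_2 and x_2' = 3x_1 - 2x_2.
A = [[0,1],[3,-2]]; det(A-λI) = λ^2 + 2λ - 3.
Eigenvalues λ = -3, 1 with eigenvectors (1,-3), (1,1).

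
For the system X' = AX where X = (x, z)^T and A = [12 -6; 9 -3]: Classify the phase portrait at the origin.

A = [[12,-6],[9,-3]]; det(A-λI) = λ^2 - 9λ + 18.
λ = 6, 3: both positive.

unstable node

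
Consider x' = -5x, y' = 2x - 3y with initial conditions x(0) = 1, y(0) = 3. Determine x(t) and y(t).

Coefficient matrix A = [[-5, 0], [2, -3]].
Characteristic polynomial det(A - λI) = λ^2 + 8λ + 15 = 0.
Eigenvalues λ = -3, -5.
For λ=-3: (A-λI) row 1 is [-2, 0], so an eigenvector is (0, -1).
For λ=-5: (A-λI) row 2 is [2, 2], so an eigenvector is (-1, 1).
General solution: c_1e^(-3t)(0,-1) + c_2e^(-5t)(-1,1).
Applying x(0)=1, y(0)=3 gives c_1=-4, c_2=-1.

x(t) = e^(-5t), y(t) = 4e^(-3t) - e^(-5t)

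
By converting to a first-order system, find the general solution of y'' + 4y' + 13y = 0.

y(t) = c_1e^(-2t)cos(3t) + c_2e^(-2t)sin(3t)

Let x_1 = y, x_2 = y'. Then x_1' = x_2 and x_2' = -13x_1 - 4x_2.
A = [[0,1],[-13,-4]]; det(A-λI) = λ^2 + 4λ + 13.
Eigenvalues λ = -2 ± 3i.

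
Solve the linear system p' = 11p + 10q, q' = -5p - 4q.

Coefficient matrix A = [[11, 10], [-5, -4]].
Characteristic polynomial det(A - λI) = λ^2 - 7λ + 6 = 0.
Eigenvalues λ = 6, 1.
For λ=6: (A-λI) row 1 is [5, 10], so an eigenvector is (-2, 1).
For λ=1: (A-λI) row 1 is [10, 10], so an eigenvector is (-1, 1).
General solution: C_1e^(6t)(-2,1) + C_2e^(t)(-1,1).

p(t) = -2C_1e^(6t) - C_2e^(t), q(t) = C_1e^(6t) + C_2e^(t)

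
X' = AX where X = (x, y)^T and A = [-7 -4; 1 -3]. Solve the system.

Coefficient matrix A = [[-7, -4], [1, -3]].
Characteristic polynomial det(A - λI) = λ^2 + 10λ + 25 = 0.
Single eigenvalue λ = -5 with algebraic multiplicity 2.
Eigenvector v = (2,-1); generalized eigenvector w with (A-λI)w=v is (-1,0).
General solution: e^(-5t)[c_1·v + c_2·(t·v + w)].

x(t) = 2c_1e^(-5t) + 2c_2te^(-5t) - c_2e^(-5t), y(t) = -c_1e^(-5t) - c_2te^(-5t)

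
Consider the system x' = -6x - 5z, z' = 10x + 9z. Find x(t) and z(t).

Coefficient matrix A = [[-6, -5], [10, 9]].
Characteristic polynomial det(A - λI) = λ^2 - 3λ - 4 = 0.
Eigenvalues λ = 4, -1.
For λ=4: (A-λI) row 1 is [-10, -5], so an eigenvector is (1, -2).
For λ=-1: (A-λI) row 1 is [-5, -5], so an eigenvector is (1, -1).
General solution: C_1e^(4t)(1,-2) + C_2e^(-t)(1,-1).

x(t) = C_1e^(4t) + C_2e^(-t), z(t) = -2C_1e^(4t) - C_2e^(-t)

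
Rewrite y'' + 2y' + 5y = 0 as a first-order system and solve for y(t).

y(t) = C_1e^(-t)cos(2t) + C_2e^(-t)sin(2t)

Let x_1 = y, x_2 = y'. Then x_1' = x_2 and x_2' = -5x_1 - 2x_2.
A = [[0,1],[-5,-2]]; det(A-λI) = λ^2 + 2λ + 5.
Eigenvalues λ = -1 ± 2i.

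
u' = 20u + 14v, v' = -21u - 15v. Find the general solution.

Coefficient matrix A = [[20, 14], [-21, -15]].
Characteristic polynomial det(A - λI) = λ^2 - 5λ - 6 = 0.
Eigenvalues λ = 6, -1.
For λ=6: (A-λI) row 1 is [14, 14], so an eigenvector is (-1, 1).
For λ=-1: (A-λI) row 1 is [21, 14], so an eigenvector is (2, -3).
General solution: C_1e^(6t)(-1,1) + C_2e^(-t)(2,-3).

u(t) = -C_1e^(6t) + 2C_2e^(-t), v(t) = C_1e^(6t) - 3C_2e^(-t)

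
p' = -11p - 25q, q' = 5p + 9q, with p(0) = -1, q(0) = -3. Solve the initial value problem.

Coefficient matrix A = [[-11, -25], [5, 9]].
Characteristic polynomial det(A - λI) = λ^2 + 2λ + 26 = 0.
Eigenvalues λ = -1 ± 5i (complex conjugate pair).
For λ=-1+5i: an eigenvector is (1,0) - i(-2,1) = (1 + 2i, 0 - i).
A real fundamental pair from Re and Im of e^((-1+5i)t)v: X_1 = e^(-t)(cos(5t)·(1,0) + sin(5t)·(-2,1)), X_2 = e^(-t)(sin(5t)·(1,0) - cos(5t)·(-2,1)).
General solution: C_1X_1 + C_2X_2.
Applying p(0)=-1, q(0)=-3 gives C_1=-7, C_2=3.

p(t) = 17e^(-t)sin(5t) - e^(-t)cos(5t), q(t) = -7e^(-t)sin(5t) - 3e^(-t)cos(5t)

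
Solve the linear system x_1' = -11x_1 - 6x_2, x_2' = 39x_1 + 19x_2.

x_1(t) = K_1e^(4t)sin(3t) + K_1e^(4t)cos(3t) + K_2e^(4t)sin(3t) - K_2e^(4t)cos(3t), x_2(t) = -2K_1e^(4t)sin(3t) - 3K_1e^(4t)cos(3t) - 3K_2e^(4t)sin(3t) + 2K_2e^(4t)cos(3t)

Coefficient matrix A = [[-11, -6], [39, 19]].
Characteristic polynomial det(A - λI) = λ^2 - 8λ + 25 = 0.
Eigenvalues λ = 4 ± 3i (complex conjugate pair).
For λ=4+3i: an eigenvector is (1,-3) - i(1,-2) = (1 - i, -3 + 2i).
A real fundamental pair from Re and Im of e^((4+3i)t)v: X_1 = e^(4t)(cos(3t)·(1,-3) + sin(3t)·(1,-2)), X_2 = e^(4t)(sin(3t)·(1,-3) - cos(3t)·(1,-2)).
General solution: K_1X_1 + K_2X_2.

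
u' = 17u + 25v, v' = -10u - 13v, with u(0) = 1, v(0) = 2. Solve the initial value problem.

u(t) = 13e^(2t)sin(5t) + e^(2t)cos(5t), v(t) = -8e^(2t)sin(5t) + 2e^(2t)cos(5t)

Coefficient matrix A = [[17, 25], [-10, -13]].
Characteristic polynomial det(A - λI) = λ^2 - 4λ + 29 = 0.
Eigenvalues λ = 2 ± 5i (complex conjugate pair).
For λ=2+5i: an eigenvector is (-2,1) - i(-1,1) = (-2 + i, 1 - i).
A real fundamental pair from Re and Im of e^((2+5i)t)v: X_1 = e^(2t)(cos(5t)·(-2,1) + sin(5t)·(-1,1)), X_2 = e^(2t)(sin(5t)·(-2,1) - cos(5t)·(-1,1)).
General solution: C_1X_1 + C_2X_2.
Applying u(0)=1, v(0)=2 gives C_1=-3, C_2=-5.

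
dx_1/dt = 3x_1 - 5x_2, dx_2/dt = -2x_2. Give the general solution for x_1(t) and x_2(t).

x_1(t) = C_1e^(-2t) - C_2e^(3t), x_2(t) = C_1e^(-2t)

Coefficient matrix A = [[3, -5], [0, -2]].
Characteristic polynomial det(A - λI) = λ^2 - λ - 6 = 0.
Eigenvalues λ = -2, 3.
For λ=-2: (A-λI) row 1 is [5, -5], so an eigenvector is (1, 1).
For λ=3: (A-λI) row 1 is [0, -5], so an eigenvector is (-1, 0).
General solution: C_1e^(-2t)(1,1) + C_2e^(3t)(-1,0).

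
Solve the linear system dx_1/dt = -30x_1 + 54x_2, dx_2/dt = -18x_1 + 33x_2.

Coefficient matrix A = [[-30, 54], [-18, 33]].
Characteristic polynomial det(A - λI) = λ^2 - 3λ - 18 = 0.
Eigenvalues λ = -3, 6.
For λ=-3: (A-λI) row 1 is [-27, 54], so an eigenvector is (2, 1).
For λ=6: (A-λI) row 1 is [-36, 54], so an eigenvector is (-3, -2).
General solution: C_1e^(-3t)(2,1) + C_2e^(6t)(-3,-2).

x_1(t) = 2C_1e^(-3t) - 3C_2e^(6t), x_2(t) = C_1e^(-3t) - 2C_2e^(6t)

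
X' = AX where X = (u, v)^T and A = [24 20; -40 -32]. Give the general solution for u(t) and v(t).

u(t) = -2C_1e^(-4t)sin(4t) - C_1e^(-4t)cos(4t) - C_2e^(-4t)sin(4t) + 2C_2e^(-4t)cos(4t), v(t) = 3C_1e^(-4t)sin(4t) + C_1e^(-4t)cos(4t) + C_2e^(-4t)sin(4t) - 3C_2e^(-4t)cos(4t)

Coefficient matrix A = [[24, 20], [-40, -32]].
Characteristic polynomial det(A - λI) = λ^2 + 8λ + 32 = 0.
Eigenvalues λ = -4 ± 4i (complex conjugate pair).
For λ=-4+4i: an eigenvector is (-1,1) - i(-2,3) = (-1 + 2i, 1 - 3i).
A real fundamental pair from Re and Im of e^((-4+4i)t)v: X_1 = e^(-4t)(cos(4t)·(-1,1) + sin(4t)·(-2,3)), X_2 = e^(-4t)(sin(4t)·(-1,1) - cos(4t)·(-2,3)).
General solution: C_1X_1 + C_2X_2.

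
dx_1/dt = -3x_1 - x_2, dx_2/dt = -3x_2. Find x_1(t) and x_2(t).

x_1(t) = -c_1e^(-3t) - c_2te^(-3t) + c_2e^(-3t), x_2(t) = c_2e^(-3t)

Coefficient matrix A = [[-3, -1], [0, -3]].
Characteristic polynomial det(A - λI) = λ^2 + 6λ + 9 = 0.
Single eigenvalue λ = -3 with algebraic multiplicity 2.
Eigenvector v = (-1,0); generalized eigenvector w with (A-λI)w=v is (1,1).
General solution: e^(-3t)[c_1·v + c_2·(t·v + w)].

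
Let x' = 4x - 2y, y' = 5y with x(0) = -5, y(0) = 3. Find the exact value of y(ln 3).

729

A = [[4,-2],[0,5]]; eigenvalues λ = 4, 5.
Eigenvectors: (-1,0) for λ=4, (-2,1) for λ=5.
From the initial condition, c_1 = -1, c_2 = 3.
y(ln 3) = (-1)(3^4)(0) + (3)(3^5)(1) = 729.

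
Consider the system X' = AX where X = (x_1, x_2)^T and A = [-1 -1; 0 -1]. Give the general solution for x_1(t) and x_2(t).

Coefficient matrix A = [[-1, -1], [0, -1]].
Characteristic polynomial det(A - λI) = λ^2 + 2λ + 1 = 0.
Single eigenvalue λ = -1 with algebraic multiplicity 2.
Eigenvector v = (1,0); generalized eigenvector w with (A-λI)w=v is (1,-1).
General solution: e^(-t)[K_1·v + K_2·(t·v + w)].

x_1(t) = K_1e^(-t) + K_2te^(-t) + K_2e^(-t), x_2(t) = -K_2e^(-t)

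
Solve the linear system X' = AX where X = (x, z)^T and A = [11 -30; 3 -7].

x(t) = K_1e^(2t)sin(3t) - 3K_1e^(2t)cos(3t) - 3K_2e^(2t)sin(3t) - K_2e^(2t)cos(3t), z(t) = -K_1e^(2t)cos(3t) - K_2e^(2t)sin(3t)

Coefficient matrix A = [[11, -30], [3, -7]].
Characteristic polynomial det(A - λI) = λ^2 - 4λ + 13 = 0.
Eigenvalues λ = 2 ± 3i (complex conjugate pair).
For λ=2+3i: an eigenvector is (-3,-1) - i(1,0) = (-3 - i, -1).
A real fundamental pair from Re and Im of e^((2+3i)t)v: X_1 = e^(2t)(cos(3t)·(-3,-1) + sin(3t)·(1,0)), X_2 = e^(2t)(sin(3t)·(-3,-1) - cos(3t)·(1,0)).
General solution: K_1X_1 + K_2X_2.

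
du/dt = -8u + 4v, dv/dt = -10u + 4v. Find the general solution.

u(t) = c_1e^(-2t)sin(2t) + c_1e^(-2t)cos(2t) + c_2e^(-2t)sin(2t) - c_2e^(-2t)cos(2t), v(t) = c_1e^(-2t)sin(2t) + 2c_1e^(-2t)cos(2t) + 2c_2e^(-2t)sin(2t) - c_2e^(-2t)cos(2t)

Coefficient matrix A = [[-8, 4], [-10, 4]].
Characteristic polynomial det(A - λI) = λ^2 + 4λ + 8 = 0.
Eigenvalues λ = -2 ± 2i (complex conjugate pair).
For λ=-2+2i: an eigenvector is (1,2) - i(1,1) = (1 - i, 2 - i).
A real fundamental pair from Re and Im of e^((-2+2i)t)v: X_1 = e^(-2t)(cos(2t)·(1,2) + sin(2t)·(1,1)), X_2 = e^(-2t)(sin(2t)·(1,2) - cos(2t)·(1,1)).
General solution: c_1X_1 + c_2X_2.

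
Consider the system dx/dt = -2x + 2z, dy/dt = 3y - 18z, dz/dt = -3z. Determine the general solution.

Coefficient matrix A = [[-2, 0, 2], [0, 3, -18], [0, 0, -3]].
det(A - λI) = 0 gives eigenvalues λ = 3, -2, -3.
For λ=3: eigenvector (0,1,0).
For λ=-2: eigenvector (1,0,0).
For λ=-3: eigenvector (-2,3,1).
General solution: K_1e^(3t)(0,1,0) + K_2e^(-2t)(1,0,0) + K_3e^(-3t)(-2,3,1).

x(t) = K_2e^(-2t) - 2K_3e^(-3t), y(t) = K_1e^(3t) + 3K_3e^(-3t), z(t) = K_3e^(-3t)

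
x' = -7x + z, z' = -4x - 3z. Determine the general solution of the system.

Coefficient matrix A = [[-7, 1], [-4, -3]].
Characteristic polynomial det(A - λI) = λ^2 + 10λ + 25 = 0.
Single eigenvalue λ = -5 with algebraic multiplicity 2.
Eigenvector v = (1,2); generalized eigenvector w with (A-λI)w=v is (-1,-1).
General solution: e^(-5t)[C_1·v + C_2·(t·v + w)].

x(t) = C_1e^(-5t) + C_2te^(-5t) - C_2e^(-5t), z(t) = 2C_1e^(-5t) + 2C_2te^(-5t) - C_2e^(-5t)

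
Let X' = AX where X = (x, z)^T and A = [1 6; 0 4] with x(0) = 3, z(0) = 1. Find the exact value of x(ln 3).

A = [[1,6],[0,4]]; eigenvalues λ = 1, 4.
Eigenvectors: (-1,0) for λ=1, (2,1) for λ=4.
From the initial condition, c_1 = -1, c_2 = 1.
x(ln 3) = (-1)(3^1)(-1) + (1)(3^4)(2) = 165.

165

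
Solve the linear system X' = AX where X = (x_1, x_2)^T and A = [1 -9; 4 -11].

Coefficient matrix A = [[1, -9], [4, -11]].
Characteristic polynomial det(A - λI) = λ^2 + 10λ + 25 = 0.
Single eigenvalue λ = -5 with algebraic multiplicity 2.
Eigenvector v = (-3,-2); generalized eigenvector w with (A-λI)w=v is (-2,-1).
General solution: e^(-5t)[c_1·v + c_2·(t·v + w)].

x_1(t) = -3c_1e^(-5t) - 3c_2te^(-5t) - 2c_2e^(-5t), x_2(t) = -2c_1e^(-5t) - 2c_2te^(-5t) - c_2e^(-5t)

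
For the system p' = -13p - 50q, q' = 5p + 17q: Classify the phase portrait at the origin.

A = [[-13,-50],[5,17]]; det(A-λI) = λ^2 - 4λ + 29.
λ = 2 ± 5i: positive real part.

unstable spiral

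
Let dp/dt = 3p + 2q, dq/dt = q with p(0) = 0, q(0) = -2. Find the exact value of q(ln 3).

-6

A = [[3,2],[0,1]]; eigenvalues λ = 3, 1.
Eigenvectors: (-1,0) for λ=3, (-1,1) for λ=1.
From the initial condition, c_1 = 2, c_2 = -2.
q(ln 3) = (2)(3^3)(0) + (-2)(3^1)(1) = -6.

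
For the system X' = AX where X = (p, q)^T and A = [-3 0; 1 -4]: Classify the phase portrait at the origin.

stable node

A = [[-3,0],[1,-4]]; det(A-λI) = λ^2 + 7λ + 12.
λ = -4, -3: both negative.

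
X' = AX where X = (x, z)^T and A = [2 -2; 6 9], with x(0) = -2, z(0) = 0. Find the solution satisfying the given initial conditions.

Coefficient matrix A = [[2, -2], [6, 9]].
Characteristic polynomial det(A - λI) = λ^2 - 11λ + 30 = 0.
Eigenvalues λ = 6, 5.
For λ=6: (A-λI) row 1 is [-4, -2], so an eigenvector is (1, -2).
For λ=5: (A-λI) row 1 is [-3, -2], so an eigenvector is (2, -3).
General solution: K_1e^(6t)(1,-2) + K_2e^(5t)(2,-3).
Applying x(0)=-2, z(0)=0 gives K_1=6, K_2=-4.

x(t) = 6e^(6t) - 8e^(5t), z(t) = -12e^(6t) + 12e^(5t)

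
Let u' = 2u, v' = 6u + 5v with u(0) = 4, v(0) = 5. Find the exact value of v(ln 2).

A = [[2,0],[6,5]]; eigenvalues λ = 5, 2.
Eigenvectors: (0,-1) for λ=5, (-1,2) for λ=2.
From the initial condition, c_1 = -13, c_2 = -4.
v(ln 2) = (-13)(2^5)(-1) + (-4)(2^2)(2) = 384.

384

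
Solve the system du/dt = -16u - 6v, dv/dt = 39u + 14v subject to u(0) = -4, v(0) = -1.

u(t) = 22e^(-t)sin(3t) - 4e^(-t)cos(3t), v(t) = -57e^(-t)sin(3t) - e^(-t)cos(3t)

Coefficient matrix A = [[-16, -6], [39, 14]].
Characteristic polynomial det(A - λI) = λ^2 + 2λ + 10 = 0.
Eigenvalues λ = -1 ± 3i (complex conjugate pair).
For λ=-1+3i: an eigenvector is (-1,3) - i(-1,2) = (-1 + i, 3 - 2i).
A real fundamental pair from Re and Im of e^((-1+3i)t)v: X_1 = e^(-t)(cos(3t)·(-1,3) + sin(3t)·(-1,2)), X_2 = e^(-t)(sin(3t)·(-1,3) - cos(3t)·(-1,2)).
General solution: C_1X_1 + C_2X_2.
Applying u(0)=-4, v(0)=-1 gives C_1=-9, C_2=-13.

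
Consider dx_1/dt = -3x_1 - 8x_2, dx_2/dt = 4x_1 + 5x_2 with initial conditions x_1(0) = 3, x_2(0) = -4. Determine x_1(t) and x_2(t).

Coefficient matrix A = [[-3, -8], [4, 5]].
Characteristic polynomial det(A - λI) = λ^2 - 2λ + 17 = 0.
Eigenvalues λ = 1 ± 4i (complex conjugate pair).
For λ=1+4i: an eigenvector is (-1,0) - i(1,-1) = (-1 - i, 0 + i).
A real fundamental pair from Re and Im of e^((1+4i)t)v: X_1 = e^(t)(cos(4t)·(-1,0) + sin(4t)·(1,-1)), X_2 = e^(t)(sin(4t)·(-1,0) - cos(4t)·(1,-1)).
General solution: c_1X_1 + c_2X_2.
Applying x_1(0)=3, x_2(0)=-4 gives c_1=1, c_2=-4.

x_1(t) = 5e^(t)sin(4t) + 3e^(t)cos(4t), x_2(t) = -e^(t)sin(4t) - 4e^(t)cos(4t)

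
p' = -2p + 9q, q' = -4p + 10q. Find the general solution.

Coefficient matrix A = [[-2, 9], [-4, 10]].
Characteristic polynomial det(A - λI) = λ^2 - 8λ + 16 = 0.
Single eigenvalue λ = 4 with algebraic multiplicity 2.
Eigenvector v = (3,2); generalized eigenvector w with (A-λI)w=v is (-2,-1).
General solution: e^(4t)[c_1·v + c_2·(t·v + w)].

p(t) = 3c_1e^(4t) + 3c_2te^(4t) - 2c_2e^(4t), q(t) = 2c_1e^(4t) + 2c_2te^(4t) - c_2e^(4t)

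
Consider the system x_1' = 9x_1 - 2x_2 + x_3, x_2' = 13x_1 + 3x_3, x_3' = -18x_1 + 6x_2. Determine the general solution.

Coefficient matrix A = [[9, -2, 1], [13, 0, 3], [-18, 6, 0]].
det(A - λI) = 0 gives eigenvalues λ = 3, 2, 4.
For λ=3: eigenvector (3,5,-8).
For λ=2: eigenvector (1,2,-3).
For λ=4: eigenvector (-1,-1,3).
General solution: C_1e^(3t)(3,5,-8) + C_2e^(2t)(1,2,-3) + C_3e^(4t)(-1,-1,3).

x_1(t) = 3C_1e^(3t) + C_2e^(2t) - C_3e^(4t), x_2(t) = 5C_1e^(3t) + 2C_2e^(2t) - C_3e^(4t), x_3(t) = -8C_1e^(3t) - 3C_2e^(2t) + 3C_3e^(4t)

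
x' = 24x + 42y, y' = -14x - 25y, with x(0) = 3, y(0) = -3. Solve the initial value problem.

Coefficient matrix A = [[24, 42], [-14, -25]].
Characteristic polynomial det(A - λI) = λ^2 + λ - 12 = 0.
Eigenvalues λ = 3, -4.
For λ=3: (A-λI) row 1 is [21, 42], so an eigenvector is (2, -1).
For λ=-4: (A-λI) row 1 is [28, 42], so an eigenvector is (3, -2).
General solution: K_1e^(3t)(2,-1) + K_2e^(-4t)(3,-2).
Applying x(0)=3, y(0)=-3 gives K_1=-3, K_2=3.

x(t) = -6e^(3t) + 9e^(-4t), y(t) = 3e^(3t) - 6e^(-4t)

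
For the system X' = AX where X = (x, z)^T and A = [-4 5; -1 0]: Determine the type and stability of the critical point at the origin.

A = [[-4,5],[-1,0]]; det(A-λI) = λ^2 + 4λ + 5.
λ = -2 ± i: negative real part.

stable spiral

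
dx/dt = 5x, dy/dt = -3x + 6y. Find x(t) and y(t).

x(t) = c_2e^(5t), y(t) = c_1e^(6t) + 3c_2e^(5t)

Coefficient matrix A = [[5, 0], [-3, 6]].
Characteristic polynomial det(A - λI) = λ^2 - 11λ + 30 = 0.
Eigenvalues λ = 6, 5.
For λ=6: (A-λI) row 1 is [-1, 0], so an eigenvector is (0, 1).
For λ=5: (A-λI) row 2 is [-3, 1], so an eigenvector is (1, 3).
General solution: c_1e^(6t)(0,1) + c_2e^(5t)(1,3).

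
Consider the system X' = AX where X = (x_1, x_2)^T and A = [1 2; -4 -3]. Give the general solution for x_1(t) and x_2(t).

x_1(t) = C_1e^(-t)cos(2t) + C_2e^(-t)sin(2t), x_2(t) = -C_1e^(-t)sin(2t) - C_1e^(-t)cos(2t) - C_2e^(-t)sin(2t) + C_2e^(-t)cos(2t)

Coefficient matrix A = [[1, 2], [-4, -3]].
Characteristic polynomial det(A - λI) = λ^2 + 2λ + 5 = 0.
Eigenvalues λ = -1 ± 2i (complex conjugate pair).
For λ=-1+2i: an eigenvector is (1,-1) - i(0,-1) = (1, -1 + i).
A real fundamental pair from Re and Im of e^((-1+2i)t)v: X_1 = e^(-t)(cos(2t)·(1,-1) + sin(2t)·(0,-1)), X_2 = e^(-t)(sin(2t)·(1,-1) - cos(2t)·(0,-1)).
General solution: C_1X_1 + C_2X_2.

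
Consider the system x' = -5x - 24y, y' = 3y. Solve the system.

Coefficient matrix A = [[-5, -24], [0, 3]].
Characteristic polynomial det(A - λI) = λ^2 + 2λ - 15 = 0.
Eigenvalues λ = -5, 3.
For λ=-5: (A-λI) row 1 is [0, -24], so an eigenvector is (1, 0).
For λ=3: (A-λI) row 1 is [-8, -24], so an eigenvector is (-3, 1).
General solution: K_1e^(-5t)(1,0) + K_2e^(3t)(-3,1).

x(t) = K_1e^(-5t) - 3K_2e^(3t), y(t) = K_2e^(3t)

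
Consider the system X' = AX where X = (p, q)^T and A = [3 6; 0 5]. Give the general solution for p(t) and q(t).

Coefficient matrix A = [[3, 6], [0, 5]].
Characteristic polynomial det(A - λI) = λ^2 - 8λ + 15 = 0.
Eigenvalues λ = 3, 5.
For λ=3: (A-λI) row 1 is [0, 6], so an eigenvector is (-1, 0).
For λ=5: (A-λI) row 1 is [-2, 6], so an eigenvector is (-3, -1).
General solution: K_1e^(3t)(-1,0) + K_2e^(5t)(-3,-1).

p(t) = -K_1e^(3t) - 3K_2e^(5t), q(t) = -K_2e^(5t)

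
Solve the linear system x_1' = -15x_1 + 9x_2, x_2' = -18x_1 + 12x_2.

x_1(t) = c_1e^(3t) - c_2e^(-6t), x_2(t) = 2c_1e^(3t) - c_2e^(-6t)

Coefficient matrix A = [[-15, 9], [-18, 12]].
Characteristic polynomial det(A - λI) = λ^2 + 3λ - 18 = 0.
Eigenvalues λ = 3, -6.
For λ=3: (A-λI) row 1 is [-18, 9], so an eigenvector is (1, 2).
For λ=-6: (A-λI) row 1 is [-9, 9], so an eigenvector is (-1, -1).
General solution: c_1e^(3t)(1,2) + c_2e^(-6t)(-1,-1).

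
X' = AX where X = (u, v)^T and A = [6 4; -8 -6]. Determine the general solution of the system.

u(t) = -c_1e^(2t) - c_2e^(-2t), v(t) = c_1e^(2t) + 2c_2e^(-2t)

Coefficient matrix A = [[6, 4], [-8, -6]].
Characteristic polynomial det(A - λI) = λ^2 - 4 = 0.
Eigenvalues λ = 2, -2.
For λ=2: (A-λI) row 1 is [4, 4], so an eigenvector is (-1, 1).
For λ=-2: (A-λI) row 1 is [8, 4], so an eigenvector is (-1, 2).
General solution: c_1e^(2t)(-1,1) + c_2e^(-2t)(-1,2).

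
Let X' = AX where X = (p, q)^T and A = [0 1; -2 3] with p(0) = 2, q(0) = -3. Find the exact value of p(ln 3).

-24

A = [[0,1],[-2,3]]; eigenvalues λ = 2, 1.
Eigenvectors: (-1,-2) for λ=2, (1,1) for λ=1.
From the initial condition, c_1 = 5, c_2 = 7.
p(ln 3) = (5)(3^2)(-1) + (7)(3^1)(1) = -24.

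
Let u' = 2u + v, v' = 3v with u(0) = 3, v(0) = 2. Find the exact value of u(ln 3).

63

A = [[2,1],[0,3]]; eigenvalues λ = 3, 2.
Eigenvectors: (-1,-1) for λ=3, (1,0) for λ=2.
From the initial condition, c_1 = -2, c_2 = 1.
u(ln 3) = (-2)(3^3)(-1) + (1)(3^2)(1) = 63.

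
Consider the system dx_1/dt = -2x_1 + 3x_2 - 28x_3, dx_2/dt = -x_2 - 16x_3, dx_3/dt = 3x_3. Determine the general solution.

x_1(t) = K_1e^(-2t) - 8K_2e^(3t) + 3K_3e^(-t), x_2(t) = -4K_2e^(3t) + K_3e^(-t), x_3(t) = K_2e^(3t)

Coefficient matrix A = [[-2, 3, -28], [0, -1, -16], [0, 0, 3]].
det(A - λI) = 0 gives eigenvalues λ = -2, 3, -1.
For λ=-2: eigenvector (1,0,0).
For λ=3: eigenvector (-8,-4,1).
For λ=-1: eigenvector (3,1,0).
General solution: K_1e^(-2t)(1,0,0) + K_2e^(3t)(-8,-4,1) + K_3e^(-t)(3,1,0).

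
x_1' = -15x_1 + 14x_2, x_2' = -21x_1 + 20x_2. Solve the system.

x_1(t) = -2K_1e^(6t) - K_2e^(-t), x_2(t) = -3K_1e^(6t) - K_2e^(-t)

Coefficient matrix A = [[-15, 14], [-21, 20]].
Characteristic polynomial det(A - λI) = λ^2 - 5λ - 6 = 0.
Eigenvalues λ = 6, -1.
For λ=6: (A-λI) row 1 is [-21, 14], so an eigenvector is (-2, -3).
For λ=-1: (A-λI) row 1 is [-14, 14], so an eigenvector is (-1, -1).
General solution: K_1e^(6t)(-2,-3) + K_2e^(-t)(-1,-1).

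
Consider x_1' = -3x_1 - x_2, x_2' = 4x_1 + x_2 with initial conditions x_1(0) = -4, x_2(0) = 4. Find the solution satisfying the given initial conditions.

x_1(t) = 4te^(-t) - 4e^(-t), x_2(t) = -8te^(-t) + 4e^(-t)

Coefficient matrix A = [[-3, -1], [4, 1]].
Characteristic polynomial det(A - λI) = λ^2 + 2λ + 1 = 0.
Single eigenvalue λ = -1 with algebraic multiplicity 2.
Eigenvector v = (-1,2); generalized eigenvector w with (A-λI)w=v is (0,1).
General solution: e^(-t)[C_1·v + C_2·(t·v + w)].
Applying x_1(0)=-4, x_2(0)=4 gives C_1=4, C_2=-4.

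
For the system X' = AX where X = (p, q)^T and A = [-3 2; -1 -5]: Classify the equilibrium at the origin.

A = [[-3,2],[-1,-5]]; det(A-λI) = λ^2 + 8λ + 17.
λ = -4 ± i: negative real part.

stable spiral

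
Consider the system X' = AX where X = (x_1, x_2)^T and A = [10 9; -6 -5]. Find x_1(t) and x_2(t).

Coefficient matrix A = [[10, 9], [-6, -5]].
Characteristic polynomial det(A - λI) = λ^2 - 5λ + 4 = 0.
Eigenvalues λ = 4, 1.
For λ=4: (A-λI) row 1 is [6, 9], so an eigenvector is (3, -2).
For λ=1: (A-λI) row 1 is [9, 9], so an eigenvector is (1, -1).
General solution: C_1e^(4t)(3,-2) + C_2e^(t)(1,-1).

x_1(t) = 3C_1e^(4t) + C_2e^(t), x_2(t) = -2C_1e^(4t) - C_2e^(t)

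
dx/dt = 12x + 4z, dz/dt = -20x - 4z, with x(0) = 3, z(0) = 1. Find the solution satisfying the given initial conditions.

x(t) = 7e^(4t)sin(4t) + 3e^(4t)cos(4t), z(t) = -17e^(4t)sin(4t) + e^(4t)cos(4t)

Coefficient matrix A = [[12, 4], [-20, -4]].
Characteristic polynomial det(A - λI) = λ^2 - 8λ + 32 = 0.
Eigenvalues λ = 4 ± 4i (complex conjugate pair).
For λ=4+4i: an eigenvector is (0,1) - i(1,-2) = (0 - i, 1 + 2i).
A real fundamental pair from Re and Im of e^((4+4i)t)v: X_1 = e^(4t)(cos(4t)·(0,1) + sin(4t)·(1,-2)), X_2 = e^(4t)(sin(4t)·(0,1) - cos(4t)·(1,-2)).
General solution: c_1X_1 + c_2X_2.
Applying x(0)=3, z(0)=1 gives c_1=7, c_2=-3.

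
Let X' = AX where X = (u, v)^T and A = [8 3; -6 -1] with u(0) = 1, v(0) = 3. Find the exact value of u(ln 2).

A = [[8,3],[-6,-1]]; eigenvalues λ = 5, 2.
Eigenvectors: (1,-1) for λ=5, (-1,2) for λ=2.
From the initial condition, c_1 = 5, c_2 = 4.
u(ln 2) = (5)(2^5)(1) + (4)(2^2)(-1) = 144.

144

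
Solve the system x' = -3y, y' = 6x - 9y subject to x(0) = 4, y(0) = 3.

x(t) = 5e^(-3t) - e^(-6t), y(t) = 5e^(-3t) - 2e^(-6t)

Coefficient matrix A = [[0, -3], [6, -9]].
Characteristic polynomial det(A - λI) = λ^2 + 9λ + 18 = 0.
Eigenvalues λ = -6, -3.
For λ=-6: (A-λI) row 1 is [6, -3], so an eigenvector is (1, 2).
For λ=-3: (A-λI) row 1 is [3, -3], so an eigenvector is (-1, -1).
General solution: c_1e^(-6t)(1,2) + c_2e^(-3t)(-1,-1).
Applying x(0)=4, y(0)=3 gives c_1=-1, c_2=-5.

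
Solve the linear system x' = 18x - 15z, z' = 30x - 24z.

Coefficient matrix A = [[18, -15], [30, -24]].
Characteristic polynomial det(A - λI) = λ^2 + 6λ + 18 = 0.
Eigenvalues λ = -3 ± 3i (complex conjugate pair).
For λ=-3+3i: an eigenvector is (-2,-3) - i(1,1) = (-2 - i, -3 - i).
A real fundamental pair from Re and Im of e^((-3+3i)t)v: X_1 = e^(-3t)(cos(3t)·(-2,-3) + sin(3t)·(1,1)), X_2 = e^(-3t)(sin(3t)·(-2,-3) - cos(3t)·(1,1)).
General solution: c_1X_1 + c_2X_2.

x(t) = c_1e^(-3t)sin(3t) - 2c_1e^(-3t)cos(3t) - 2c_2e^(-3t)sin(3t) - c_2e^(-3t)cos(3t), z(t) = c_1e^(-3t)sin(3t) - 3c_1e^(-3t)cos(3t) - 3c_2e^(-3t)sin(3t) - c_2e^(-3t)cos(3t)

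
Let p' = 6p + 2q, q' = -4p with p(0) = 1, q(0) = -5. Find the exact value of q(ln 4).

640

A = [[6,2],[-4,0]]; eigenvalues λ = 4, 2.
Eigenvectors: (-1,1) for λ=4, (1,-2) for λ=2.
From the initial condition, c_1 = 3, c_2 = 4.
q(ln 4) = (3)(4^4)(1) + (4)(4^2)(-2) = 640.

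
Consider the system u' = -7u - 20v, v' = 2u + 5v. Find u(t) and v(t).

Coefficient matrix A = [[-7, -20], [2, 5]].
Characteristic polynomial det(A - λI) = λ^2 + 2λ + 5 = 0.
Eigenvalues λ = -1 ± 2i (complex conjugate pair).
For λ=-1+2i: an eigenvector is (-1,0) - i(3,-1) = (-1 - 3i, 0 + i).
A real fundamental pair from Re and Im of e^((-1+2i)t)v: X_1 = e^(-t)(cos(2t)·(-1,0) + sin(2t)·(3,-1)), X_2 = e^(-t)(sin(2t)·(-1,0) - cos(2t)·(3,-1)).
General solution: C_1X_1 + C_2X_2.

u(t) = 3C_1e^(-t)sin(2t) - C_1e^(-t)cos(2t) - C_2e^(-t)sin(2t) - 3C_2e^(-t)cos(2t), v(t) = -C_1e^(-t)sin(2t) + C_2e^(-t)cos(2t)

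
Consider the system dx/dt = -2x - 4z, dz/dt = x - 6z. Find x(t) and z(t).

Coefficient matrix A = [[-2, -4], [1, -6]].
Characteristic polynomial det(A - λI) = λ^2 + 8λ + 16 = 0.
Single eigenvalue λ = -4 with algebraic multiplicity 2.
Eigenvector v = (-2,-1); generalized eigenvector w with (A-λI)w=v is (1,1).
General solution: e^(-4t)[C_1·v + C_2·(t·v + w)].

x(t) = -2C_1e^(-4t) - 2C_2te^(-4t) + C_2e^(-4t), z(t) = -C_1e^(-4t) - C_2te^(-4t) + C_2e^(-4t)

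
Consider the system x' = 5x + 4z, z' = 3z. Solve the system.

Coefficient matrix A = [[5, 4], [0, 3]].
Characteristic polynomial det(A - λI) = λ^2 - 8λ + 15 = 0.
Eigenvalues λ = 5, 3.
For λ=5: (A-λI) row 1 is [0, 4], so an eigenvector is (1, 0).
For λ=3: (A-λI) row 1 is [2, 4], so an eigenvector is (2, -1).
General solution: c_1e^(5t)(1,0) + c_2e^(3t)(2,-1).

x(t) = c_1e^(5t) + 2c_2e^(3t), z(t) = -c_2e^(3t)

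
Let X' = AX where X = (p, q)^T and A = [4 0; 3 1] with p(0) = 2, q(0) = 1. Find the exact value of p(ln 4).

512

A = [[4,0],[3,1]]; eigenvalues λ = 4, 1.
Eigenvectors: (-1,-1) for λ=4, (0,1) for λ=1.
From the initial condition, c_1 = -2, c_2 = -1.
p(ln 4) = (-2)(4^4)(-1) + (-1)(4^1)(0) = 512.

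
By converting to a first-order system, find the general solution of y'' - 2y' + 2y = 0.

y(t) = K_1e^(t)cos(t) + K_2e^(t)sin(t)

Let x_1 = y, x_2 = y'. Then x_1' = x_2 and x_2' = -2x_1 + 2x_2.
A = [[0,1],[-2,2]]; det(A-λI) = λ^2 - 2λ + 2.
Eigenvalues λ = 1 ± i.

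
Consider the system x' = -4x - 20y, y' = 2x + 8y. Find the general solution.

x(t) = -K_1e^(2t)sin(2t) - 3K_1e^(2t)cos(2t) - 3K_2e^(2t)sin(2t) + K_2e^(2t)cos(2t), y(t) = K_1e^(2t)cos(2t) + K_2e^(2t)sin(2t)

Coefficient matrix A = [[-4, -20], [2, 8]].
Characteristic polynomial det(A - λI) = λ^2 - 4λ + 8 = 0.
Eigenvalues λ = 2 ± 2i (complex conjugate pair).
For λ=2+2i: an eigenvector is (-3,1) - i(-1,0) = (-3 + i, 1).
A real fundamental pair from Re and Im of e^((2+2i)t)v: X_1 = e^(2t)(cos(2t)·(-3,1) + sin(2t)·(-1,0)), X_2 = e^(2t)(sin(2t)·(-3,1) - cos(2t)·(-1,0)).
General solution: K_1X_1 + K_2X_2.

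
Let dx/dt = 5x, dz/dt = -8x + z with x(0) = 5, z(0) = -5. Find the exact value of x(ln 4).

A = [[5,0],[-8,1]]; eigenvalues λ = 5, 1.
Eigenvectors: (-1,2) for λ=5, (0,-1) for λ=1.
From the initial condition, c_1 = -5, c_2 = -5.
x(ln 4) = (-5)(4^5)(-1) + (-5)(4^1)(0) = 5120.

5120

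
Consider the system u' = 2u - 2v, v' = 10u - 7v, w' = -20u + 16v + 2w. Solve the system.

u(t) = 2C_2e^(-3t) + C_3e^(-2t), v(t) = 5C_2e^(-3t) + 2C_3e^(-2t), w(t) = C_1e^(2t) - 8C_2e^(-3t) - 3C_3e^(-2t)

Coefficient matrix A = [[2, -2, 0], [10, -7, 0], [-20, 16, 2]].
det(A - λI) = 0 gives eigenvalues λ = 2, -3, -2.
For λ=2: eigenvector (0,0,1).
For λ=-3: eigenvector (2,5,-8).
For λ=-2: eigenvector (1,2,-3).
General solution: C_1e^(2t)(0,0,1) + C_2e^(-3t)(2,5,-8) + C_3e^(-2t)(1,2,-3).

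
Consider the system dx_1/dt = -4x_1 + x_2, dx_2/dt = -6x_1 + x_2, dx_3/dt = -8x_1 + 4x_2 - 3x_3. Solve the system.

x_1(t) = c_2e^(-t) + c_3e^(-2t), x_2(t) = 3c_2e^(-t) + 2c_3e^(-2t), x_3(t) = c_1e^(-3t) + 2c_2e^(-t)

Coefficient matrix A = [[-4, 1, 0], [-6, 1, 0], [-8, 4, -3]].
det(A - λI) = 0 gives eigenvalues λ = -3, -1, -2.
For λ=-3: eigenvector (0,0,1).
For λ=-1: eigenvector (1,3,2).
For λ=-2: eigenvector (1,2,0).
General solution: c_1e^(-3t)(0,0,1) + c_2e^(-t)(1,3,2) + c_3e^(-2t)(1,2,0).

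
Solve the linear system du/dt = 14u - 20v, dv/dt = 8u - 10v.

Coefficient matrix A = [[14, -20], [8, -10]].
Characteristic polynomial det(A - λI) = λ^2 - 4λ + 20 = 0.
Eigenvalues λ = 2 ± 4i (complex conjugate pair).
For λ=2+4i: an eigenvector is (2,1) - i(1,1) = (2 - i, 1 - i).
A real fundamental pair from Re and Im of e^((2+4i)t)v: X_1 = e^(2t)(cos(4t)·(2,1) + sin(4t)·(1,1)), X_2 = e^(2t)(sin(4t)·(2,1) - cos(4t)·(1,1)).
General solution: K_1X_1 + K_2X_2.

u(t) = K_1e^(2t)sin(4t) + 2K_1e^(2t)cos(4t) + 2K_2e^(2t)sin(4t) - K_2e^(2t)cos(4t), v(t) = K_1e^(2t)sin(4t) + K_1e^(2t)cos(4t) + K_2e^(2t)sin(4t) - K_2e^(2t)cos(4t)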